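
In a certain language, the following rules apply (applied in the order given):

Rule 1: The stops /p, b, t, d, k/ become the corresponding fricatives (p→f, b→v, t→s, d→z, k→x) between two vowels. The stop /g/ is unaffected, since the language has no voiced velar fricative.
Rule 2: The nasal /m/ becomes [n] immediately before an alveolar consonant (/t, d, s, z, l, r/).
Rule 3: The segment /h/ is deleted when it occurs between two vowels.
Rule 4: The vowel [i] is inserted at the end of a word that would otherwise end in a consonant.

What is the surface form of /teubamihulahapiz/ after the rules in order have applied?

teuvamiulaafizi

Rule 1 (intervocalic spirantization): /b/ is a stop between vowels /u/ and /a/, so it spirantizes to the fricative [v]. /p/ is a stop between vowels /a/ and /i/, so it spirantizes to the fricative [f]. /teubamihulahapiz/ → teuvamihulahafiz.
Rule 2 (nasal place assimilation): no segment meets the environment; /teuvamihulahafiz/ is unchanged.
Rule 3 (intervocalic h-deletion): /h/ occurs between vowels /i/ and /u/, so it deletes. /h/ occurs between vowels /a/ and /a/, so it deletes. /teuvamihulahafiz/ → teuvamiulaafiz.
Rule 4 (final i-epenthesis): the form ends in the consonant /z/, so [i] is inserted word-finally. /teuvamiulaafiz/ → teuvamiulaafizi.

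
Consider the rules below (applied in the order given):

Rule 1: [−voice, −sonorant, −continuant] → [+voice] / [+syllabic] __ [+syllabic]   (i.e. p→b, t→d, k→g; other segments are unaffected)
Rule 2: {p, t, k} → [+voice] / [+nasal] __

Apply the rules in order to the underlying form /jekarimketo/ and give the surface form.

Rule 1 (intervocalic voicing): /k/ is a voiceless stop between vowels /e/ and /a/, so it voices to [g]. /t/ is a voiceless stop between vowels /e/ and /o/, so it voices to [d]. /jekarimketo/ → jegarimkedo.
Rule 2 (post-nasal voicing): /k/ is a voiceless stop immediately after the nasal /m/, so it voices to [g]. /jegarimkedo/ → jegarimgedo.

jegarimgedo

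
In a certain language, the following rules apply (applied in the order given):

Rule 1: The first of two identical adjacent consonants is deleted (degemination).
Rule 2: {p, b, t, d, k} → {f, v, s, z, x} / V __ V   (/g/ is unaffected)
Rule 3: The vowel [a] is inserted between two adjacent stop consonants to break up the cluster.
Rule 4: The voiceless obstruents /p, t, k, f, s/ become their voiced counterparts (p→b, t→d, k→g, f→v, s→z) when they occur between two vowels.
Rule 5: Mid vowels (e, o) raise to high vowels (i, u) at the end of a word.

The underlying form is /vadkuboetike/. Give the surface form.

vadaguvoezixi

Rule 1 (degemination): no segment meets the environment; /vadkuboetike/ is unchanged.
Rule 2 (intervocalic spirantization): /b/ is a stop between vowels /u/ and /o/, so it spirantizes to the fricative [v]. /t/ is a stop between vowels /e/ and /i/, so it spirantizes to the fricative [s]. /k/ is a stop between vowels /i/ and /e/, so it spirantizes to the fricative [x]. /vadkuboetike/ → vadkuvoesixe.
Rule 3 (stop-cluster a-epenthesis): /d/ and /k/ form a stop–stop cluster, so [a] is inserted between them. /vadkuvoesixe/ → vadakuvoesixe.
Rule 4 (intervocalic voicing): /k/ is a voiceless obstruent between vowels /a/ and /u/, so it voices to [g]. /s/ is a voiceless obstruent between vowels /e/ and /i/, so it voices to [z]. /vadakuvoesixe/ → vadaguvoezixe.
Rule 5 (final vowel raising): /e/ is a mid vowel in word-final position, so it raises to [i]. /vadaguvoezixe/ → vadaguvoezixi.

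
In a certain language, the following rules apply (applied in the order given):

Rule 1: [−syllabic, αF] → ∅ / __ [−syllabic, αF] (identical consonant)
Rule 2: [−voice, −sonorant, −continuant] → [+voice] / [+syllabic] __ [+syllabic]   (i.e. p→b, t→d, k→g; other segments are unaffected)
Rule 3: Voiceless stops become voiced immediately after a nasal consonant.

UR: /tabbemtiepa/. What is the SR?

Rule 1 (degemination): /bb/ is a geminate; the first /b/ deletes. /tabbemtiepa/ → tabemtiepa.
Rule 2 (intervocalic voicing): /p/ is a voiceless stop between vowels /e/ and /a/, so it voices to [b]. /tabemtiepa/ → tabemtieba.
Rule 3 (post-nasal voicing): /t/ is a voiceless stop immediately after the nasal /m/, so it voices to [d]. /tabemtieba/ → tabemdieba.

tabemdieba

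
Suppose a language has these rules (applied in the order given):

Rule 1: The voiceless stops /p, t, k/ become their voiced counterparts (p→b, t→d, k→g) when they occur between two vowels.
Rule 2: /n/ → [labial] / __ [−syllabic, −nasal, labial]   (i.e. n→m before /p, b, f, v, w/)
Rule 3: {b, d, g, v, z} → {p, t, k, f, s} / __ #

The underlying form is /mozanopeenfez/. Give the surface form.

Rule 1 (intervocalic voicing): /p/ is a voiceless stop between vowels /o/ and /e/, so it voices to [b]. /mozanopeenfez/ → mozanobeenfez.
Rule 2 (nasal place assimilation): /n/ precedes the labial consonant /f/, so it assimilates in place to [m]. /mozanobeenfez/ → mozanobeemfez.
Rule 3 (final devoicing): /z/ is a voiced obstruent in word-final position, so it devoices to [s]. /mozanobeemfez/ → mozanobeemfes.

mozanobeemfes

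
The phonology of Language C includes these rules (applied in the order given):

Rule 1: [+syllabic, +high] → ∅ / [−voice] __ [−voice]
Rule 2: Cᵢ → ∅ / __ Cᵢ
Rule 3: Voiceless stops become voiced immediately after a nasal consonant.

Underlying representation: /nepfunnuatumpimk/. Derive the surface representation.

nepfunuatumbimg

Rule 1 (high vowel syncope): no segment meets the environment; /nepfunnuatumpimk/ is unchanged.
Rule 2 (degemination): /nn/ is a geminate; the first /n/ deletes. /nepfunnuatumpimk/ → nepfunuatumpimk.
Rule 3 (post-nasal voicing): /p/ is a voiceless stop immediately after the nasal /m/, so it voices to [b]. /k/ is a voiceless stop immediately after the nasal /m/, so it voices to [g]. /nepfunuatumpimk/ → nepfunuatumbimg.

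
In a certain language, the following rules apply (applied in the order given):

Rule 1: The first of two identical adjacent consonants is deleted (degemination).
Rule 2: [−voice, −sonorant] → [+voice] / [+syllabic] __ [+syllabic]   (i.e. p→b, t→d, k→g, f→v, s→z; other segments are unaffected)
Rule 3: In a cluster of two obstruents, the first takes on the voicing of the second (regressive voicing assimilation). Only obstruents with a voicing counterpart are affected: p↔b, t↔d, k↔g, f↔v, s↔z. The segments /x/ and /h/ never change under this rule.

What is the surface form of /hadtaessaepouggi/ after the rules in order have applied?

Rule 1 (degemination): /ss/ is a geminate; the first /s/ deletes. /gg/ is a geminate; the first /g/ deletes. /hadtaessaepouggi/ → hadtaesaepougi.
Rule 2 (intervocalic voicing): /s/ is a voiceless obstruent between vowels /e/ and /a/, so it voices to [z]. /p/ is a voiceless obstruent between vowels /e/ and /o/, so it voices to [b]. /hadtaesaepougi/ → hadtaezaebougi.
Rule 3 (regressive voicing assimilation): /d/ precedes the voiceless obstruent /t/, so it devoices to [t] by assimilation. /hadtaezaebougi/ → hattaezaebougi.

hattaezaebougi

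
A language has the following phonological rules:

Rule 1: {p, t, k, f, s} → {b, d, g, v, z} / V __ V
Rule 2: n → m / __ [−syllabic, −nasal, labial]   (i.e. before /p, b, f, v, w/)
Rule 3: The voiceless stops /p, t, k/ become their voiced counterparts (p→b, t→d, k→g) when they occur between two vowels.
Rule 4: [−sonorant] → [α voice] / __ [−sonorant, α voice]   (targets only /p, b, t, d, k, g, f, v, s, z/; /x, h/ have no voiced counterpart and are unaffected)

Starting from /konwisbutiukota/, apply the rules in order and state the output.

komwizbudiugoda

Rule 1 (intervocalic voicing): /t/ is a voiceless obstruent between vowels /u/ and /i/, so it voices to [d]. /k/ is a voiceless obstruent between vowels /u/ and /o/, so it voices to [g]. /t/ is a voiceless obstruent between vowels /o/ and /a/, so it voices to [d]. /konwisbutiukota/ → konwisbudiugoda.
Rule 2 (nasal place assimilation): /n/ precedes the labial consonant /w/, so it assimilates in place to [m]. /konwisbudiugoda/ → komwisbudiugoda.
Rule 3 (intervocalic voicing): no segment meets the environment; /komwisbudiugoda/ is unchanged.
Rule 4 (regressive voicing assimilation): /s/ precedes the voiced obstruent /b/, so it voices to [z] by assimilation. /komwisbudiugoda/ → komwizbudiugoda.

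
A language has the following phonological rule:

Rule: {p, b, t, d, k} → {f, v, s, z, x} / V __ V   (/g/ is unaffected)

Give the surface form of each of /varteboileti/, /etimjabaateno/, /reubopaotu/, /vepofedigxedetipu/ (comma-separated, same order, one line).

vartevoilesi, esimjavaaseno, reuvofaosu, vefofezigxezesifu

/varteboileti/: /b/ is a stop between vowels /e/ and /o/, so it spirantizes to the fricative [v]. /t/ is a stop between vowels /e/ and /i/, so it spirantizes to the fricative [s]. → [vartevoilesi].
/etimjabaateno/: /t/ is a stop between vowels /e/ and /i/, so it spirantizes to the fricative [s]. /b/ is a stop between vowels /a/ and /a/, so it spirantizes to the fricative [v]. /t/ is a stop between vowels /a/ and /e/, so it spirantizes to the fricative [s]. → [esimjavaaseno].
/reubopaotu/: /b/ is a stop between vowels /u/ and /o/, so it spirantizes to the fricative [v]. /p/ is a stop between vowels /o/ and /a/, so it spirantizes to the fricative [f]. /t/ is a stop between vowels /o/ and /u/, so it spirantizes to the fricative [s]. → [reuvofaosu].
/vepofedigxedetipu/: /p/ is a stop between vowels /e/ and /o/, so it spirantizes to the fricative [f]. /d/ is a stop between vowels /e/ and /i/, so it spirantizes to the fricative [z]. /d/ is a stop between vowels /e/ and /e/, so it spirantizes to the fricative [z]. /t/ is a stop between vowels /e/ and /i/, so it spirantizes to the fricative [s]. /p/ is a stop between vowels /i/ and /u/, so it spirantizes to the fricative [f]. → [vefofezigxezesifu].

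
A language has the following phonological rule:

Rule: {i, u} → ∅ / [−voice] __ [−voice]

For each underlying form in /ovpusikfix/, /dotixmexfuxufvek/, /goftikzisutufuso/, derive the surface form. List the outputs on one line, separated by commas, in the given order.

ovpskfx, dotxmexfxfvek, goftkzistfso

/ovpusikfix/: /u/ is a high vowel flanked by voiceless consonants /p/ and /s/, so it deletes. /i/ is a high vowel flanked by voiceless consonants /s/ and /k/, so it deletes. /i/ is a high vowel flanked by voiceless consonants /f/ and /x/, so it deletes. → [ovpskfx].
/dotixmexfuxufvek/: /i/ is a high vowel flanked by voiceless consonants /t/ and /x/, so it deletes. /u/ is a high vowel flanked by voiceless consonants /f/ and /x/, so it deletes. /u/ is a high vowel flanked by voiceless consonants /x/ and /f/, so it deletes. → [dotxmexfxfvek].
/goftikzisutufuso/: /i/ is a high vowel flanked by voiceless consonants /t/ and /k/, so it deletes. /u/ is a high vowel flanked by voiceless consonants /s/ and /t/, so it deletes. /u/ is a high vowel flanked by voiceless consonants /t/ and /f/, so it deletes. /u/ is a high vowel flanked by voiceless consonants /f/ and /s/, so it deletes. → [goftkzistfso].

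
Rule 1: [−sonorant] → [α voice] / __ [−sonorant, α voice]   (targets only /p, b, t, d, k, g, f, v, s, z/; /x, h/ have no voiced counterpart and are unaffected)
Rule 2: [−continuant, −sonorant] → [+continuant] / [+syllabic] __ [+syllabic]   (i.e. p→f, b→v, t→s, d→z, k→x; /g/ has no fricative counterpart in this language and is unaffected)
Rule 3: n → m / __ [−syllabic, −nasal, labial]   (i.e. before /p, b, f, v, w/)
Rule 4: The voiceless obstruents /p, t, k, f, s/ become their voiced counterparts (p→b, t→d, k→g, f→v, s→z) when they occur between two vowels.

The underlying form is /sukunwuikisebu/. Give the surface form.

Rule 1 (regressive voicing assimilation): no segment meets the environment; /sukunwuikisebu/ is unchanged.
Rule 2 (intervocalic spirantization): /k/ is a stop between vowels /u/ and /u/, so it spirantizes to the fricative [x]. /k/ is a stop between vowels /i/ and /i/, so it spirantizes to the fricative [x]. /b/ is a stop between vowels /e/ and /u/, so it spirantizes to the fricative [v]. /sukunwuikisebu/ → suxunwuixisevu.
Rule 3 (nasal place assimilation): /n/ precedes the labial consonant /w/, so it assimilates in place to [m]. /suxunwuixisevu/ → suxumwuixisevu.
Rule 4 (intervocalic voicing): /s/ is a voiceless obstruent between vowels /i/ and /e/, so it voices to [z]. /suxumwuixisevu/ → suxumwuixizevu.

suxumwuixizevu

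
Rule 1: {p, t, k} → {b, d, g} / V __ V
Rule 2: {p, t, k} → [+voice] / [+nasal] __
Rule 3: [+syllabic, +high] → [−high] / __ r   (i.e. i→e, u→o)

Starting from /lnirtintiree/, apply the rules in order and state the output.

Rule 1 (intervocalic voicing): no segment meets the environment; /lnirtintiree/ is unchanged.
Rule 2 (post-nasal voicing): /t/ is a voiceless stop immediately after the nasal /n/, so it voices to [d]. /lnirtintiree/ → lnirtindiree.
Rule 3 (pre-rhotic lowering): /i/ is a high vowel immediately before /r/, so it lowers to [e]. /i/ is a high vowel immediately before /r/, so it lowers to [e]. /lnirtindiree/ → lnertinderee.

lnertinderee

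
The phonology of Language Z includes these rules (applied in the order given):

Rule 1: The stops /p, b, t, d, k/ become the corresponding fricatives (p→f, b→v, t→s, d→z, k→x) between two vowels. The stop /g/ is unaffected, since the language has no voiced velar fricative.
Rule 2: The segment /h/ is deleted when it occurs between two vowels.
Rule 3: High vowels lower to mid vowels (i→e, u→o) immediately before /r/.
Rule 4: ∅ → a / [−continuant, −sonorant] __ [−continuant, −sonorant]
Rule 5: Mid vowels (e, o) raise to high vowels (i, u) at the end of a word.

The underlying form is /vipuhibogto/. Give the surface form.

vifuivogatu

Rule 1 (intervocalic spirantization): /p/ is a stop between vowels /i/ and /u/, so it spirantizes to the fricative [f]. /b/ is a stop between vowels /i/ and /o/, so it spirantizes to the fricative [v]. /vipuhibogto/ → vifuhivogto.
Rule 2 (intervocalic h-deletion): /h/ occurs between vowels /u/ and /i/, so it deletes. /vifuhivogto/ → vifuivogto.
Rule 3 (pre-rhotic lowering): no segment meets the environment; /vifuivogto/ is unchanged.
Rule 4 (stop-cluster a-epenthesis): /g/ and /t/ form a stop–stop cluster, so [a] is inserted between them. /vifuivogto/ → vifuivogato.
Rule 5 (final vowel raising): /o/ is a mid vowel in word-final position, so it raises to [u]. /vifuivogato/ → vifuivogatu.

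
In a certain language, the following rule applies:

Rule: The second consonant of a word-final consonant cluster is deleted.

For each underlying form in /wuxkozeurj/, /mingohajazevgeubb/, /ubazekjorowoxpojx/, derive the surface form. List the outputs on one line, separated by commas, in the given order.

wuxkozeur, mingohajazevgeub, ubazekjorowoxpoj

/wuxkozeurj/: /j/ is the second consonant of a word-final cluster /rj/, so it deletes. → [wuxkozeur].
/mingohajazevgeubb/: /b/ is the second consonant of a word-final cluster /bb/, so it deletes. → [mingohajazevgeub].
/ubazekjorowoxpojx/: /x/ is the second consonant of a word-final cluster /jx/, so it deletes. → [ubazekjorowoxpoj].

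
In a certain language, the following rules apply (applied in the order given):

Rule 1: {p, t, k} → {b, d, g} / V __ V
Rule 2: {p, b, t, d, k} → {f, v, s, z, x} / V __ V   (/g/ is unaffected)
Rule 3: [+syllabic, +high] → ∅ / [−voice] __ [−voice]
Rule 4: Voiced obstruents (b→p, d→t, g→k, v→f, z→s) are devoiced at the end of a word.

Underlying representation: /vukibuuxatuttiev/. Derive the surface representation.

Rule 1 (intervocalic voicing): /k/ is a voiceless stop between vowels /u/ and /i/, so it voices to [g]. /t/ is a voiceless stop between vowels /a/ and /u/, so it voices to [d]. /vukibuuxatuttiev/ → vugibuuxaduttiev.
Rule 2 (intervocalic spirantization): /b/ is a stop between vowels /i/ and /u/, so it spirantizes to the fricative [v]. /d/ is a stop between vowels /a/ and /u/, so it spirantizes to the fricative [z]. /vugibuuxaduttiev/ → vugivuuxazuttiev.
Rule 3 (high vowel syncope): no segment meets the environment; /vugivuuxazuttiev/ is unchanged.
Rule 4 (final devoicing): /v/ is a voiced obstruent in word-final position, so it devoices to [f]. /vugivuuxazuttiev/ → vugivuuxazuttief.

vugivuuxazuttief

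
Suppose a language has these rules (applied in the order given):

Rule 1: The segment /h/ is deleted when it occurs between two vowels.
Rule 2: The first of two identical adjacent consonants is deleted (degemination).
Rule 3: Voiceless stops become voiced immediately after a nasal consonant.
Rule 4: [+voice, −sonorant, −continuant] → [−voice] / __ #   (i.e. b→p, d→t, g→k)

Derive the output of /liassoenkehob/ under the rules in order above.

Rule 1 (intervocalic h-deletion): /h/ occurs between vowels /e/ and /o/, so it deletes. /liassoenkehob/ → liassoenkeob.
Rule 2 (degemination): /ss/ is a geminate; the first /s/ deletes. /liassoenkeob/ → liasoenkeob.
Rule 3 (post-nasal voicing): /k/ is a voiceless stop immediately after the nasal /n/, so it voices to [g]. /liasoenkeob/ → liasoengeob.
Rule 4 (final devoicing): /b/ is a voiced stop in word-final position, so it devoices to [p]. /liasoengeob/ → liasoengeop.

liasoengeop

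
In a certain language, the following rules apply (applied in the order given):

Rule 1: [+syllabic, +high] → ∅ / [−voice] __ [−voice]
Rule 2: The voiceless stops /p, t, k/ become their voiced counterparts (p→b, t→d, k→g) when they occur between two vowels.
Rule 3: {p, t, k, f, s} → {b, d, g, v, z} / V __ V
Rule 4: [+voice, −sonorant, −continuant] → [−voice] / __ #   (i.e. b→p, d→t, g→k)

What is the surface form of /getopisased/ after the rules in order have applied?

gedopsazet

Rule 1 (high vowel syncope): /i/ is a high vowel flanked by voiceless consonants /p/ and /s/, so it deletes. /getopisased/ → getopsased.
Rule 2 (intervocalic voicing): /t/ is a voiceless stop between vowels /e/ and /o/, so it voices to [d]. /getopsased/ → gedopsased.
Rule 3 (intervocalic voicing): /s/ is a voiceless obstruent between vowels /a/ and /e/, so it voices to [z]. /gedopsased/ → gedopsazed.
Rule 4 (final devoicing): /d/ is a voiced stop in word-final position, so it devoices to [t]. /gedopsazed/ → gedopsazet.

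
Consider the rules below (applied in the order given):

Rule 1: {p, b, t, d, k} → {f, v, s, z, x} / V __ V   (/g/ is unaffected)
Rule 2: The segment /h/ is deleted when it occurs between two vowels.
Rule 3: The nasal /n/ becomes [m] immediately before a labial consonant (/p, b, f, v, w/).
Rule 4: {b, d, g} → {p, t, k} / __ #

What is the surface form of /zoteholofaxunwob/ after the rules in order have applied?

Rule 1 (intervocalic spirantization): /t/ is a stop between vowels /o/ and /e/, so it spirantizes to the fricative [s]. /zoteholofaxunwob/ → zoseholofaxunwob.
Rule 2 (intervocalic h-deletion): /h/ occurs between vowels /e/ and /o/, so it deletes. /zoseholofaxunwob/ → zoseolofaxunwob.
Rule 3 (nasal place assimilation): /n/ precedes the labial consonant /w/, so it assimilates in place to [m]. /zoseolofaxunwob/ → zoseolofaxumwob.
Rule 4 (final devoicing): /b/ is a voiced stop in word-final position, so it devoices to [p]. /zoseolofaxumwob/ → zoseolofaxumwop.

zoseolofaxumwop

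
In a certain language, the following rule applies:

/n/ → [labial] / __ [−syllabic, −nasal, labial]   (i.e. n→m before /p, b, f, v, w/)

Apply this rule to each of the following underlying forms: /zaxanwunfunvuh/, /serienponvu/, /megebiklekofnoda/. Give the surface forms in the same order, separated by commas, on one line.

zaxamwumfumvuh, seriempomvu, megebiklekofnoda

/zaxanwunfunvuh/: /n/ precedes the labial consonant /w/, so it assimilates in place to [m]. /n/ precedes the labial consonant /f/, so it assimilates in place to [m]. /n/ precedes the labial consonant /v/, so it assimilates in place to [m]. → [zaxamwumfumvuh].
/serienponvu/: /n/ precedes the labial consonant /p/, so it assimilates in place to [m]. /n/ precedes the labial consonant /v/, so it assimilates in place to [m]. → [seriempomvu].
/megebiklekofnoda/: the rule's environment is not met; surfaces unchanged as [megebiklekofnoda].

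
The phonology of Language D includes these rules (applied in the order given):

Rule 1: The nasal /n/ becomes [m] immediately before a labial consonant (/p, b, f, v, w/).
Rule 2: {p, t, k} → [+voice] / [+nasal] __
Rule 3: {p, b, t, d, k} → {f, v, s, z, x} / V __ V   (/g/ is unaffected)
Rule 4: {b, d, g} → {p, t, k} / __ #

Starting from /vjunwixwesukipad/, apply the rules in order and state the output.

vjumwixwesuxifat

Rule 1 (nasal place assimilation): /n/ precedes the labial consonant /w/, so it assimilates in place to [m]. /vjunwixwesukipad/ → vjumwixwesukipad.
Rule 2 (post-nasal voicing): no segment meets the environment; /vjumwixwesukipad/ is unchanged.
Rule 3 (intervocalic spirantization): /k/ is a stop between vowels /u/ and /i/, so it spirantizes to the fricative [x]. /p/ is a stop between vowels /i/ and /a/, so it spirantizes to the fricative [f]. /vjumwixwesukipad/ → vjumwixwesuxifad.
Rule 4 (final devoicing): /d/ is a voiced stop in word-final position, so it devoices to [t]. /vjumwixwesuxifad/ → vjumwixwesuxifat.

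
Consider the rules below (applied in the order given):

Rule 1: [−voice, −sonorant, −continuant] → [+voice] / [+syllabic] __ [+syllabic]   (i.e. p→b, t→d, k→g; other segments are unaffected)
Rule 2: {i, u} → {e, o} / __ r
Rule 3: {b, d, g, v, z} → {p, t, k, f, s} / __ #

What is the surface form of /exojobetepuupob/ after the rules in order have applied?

exojobedebuubop

Rule 1 (intervocalic voicing): /t/ is a voiceless stop between vowels /e/ and /e/, so it voices to [d]. /p/ is a voiceless stop between vowels /e/ and /u/, so it voices to [b]. /p/ is a voiceless stop between vowels /u/ and /o/, so it voices to [b]. /exojobetepuupob/ → exojobedebuubob.
Rule 2 (pre-rhotic lowering): no segment meets the environment; /exojobedebuubob/ is unchanged.
Rule 3 (final devoicing): /b/ is a voiced obstruent in word-final position, so it devoices to [p]. /exojobedebuubob/ → exojobedebuubop.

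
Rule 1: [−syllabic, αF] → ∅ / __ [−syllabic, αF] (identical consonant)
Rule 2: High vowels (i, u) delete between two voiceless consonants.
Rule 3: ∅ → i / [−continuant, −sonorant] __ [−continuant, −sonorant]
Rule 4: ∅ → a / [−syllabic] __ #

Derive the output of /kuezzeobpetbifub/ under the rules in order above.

Rule 1 (degemination): /zz/ is a geminate; the first /z/ deletes. /kuezzeobpetbifub/ → kuezeobpetbifub.
Rule 2 (high vowel syncope): no segment meets the environment; /kuezeobpetbifub/ is unchanged.
Rule 3 (stop-cluster i-epenthesis): /b/ and /p/ form a stop–stop cluster, so [i] is inserted between them. /t/ and /b/ form a stop–stop cluster, so [i] is inserted between them. /kuezeobpetbifub/ → kuezeobipetibifub.
Rule 4 (final a-epenthesis): the form ends in the consonant /b/, so [a] is inserted word-finally. /kuezeobipetibifub/ → kuezeobipetibifuba.

kuezeobipetibifuba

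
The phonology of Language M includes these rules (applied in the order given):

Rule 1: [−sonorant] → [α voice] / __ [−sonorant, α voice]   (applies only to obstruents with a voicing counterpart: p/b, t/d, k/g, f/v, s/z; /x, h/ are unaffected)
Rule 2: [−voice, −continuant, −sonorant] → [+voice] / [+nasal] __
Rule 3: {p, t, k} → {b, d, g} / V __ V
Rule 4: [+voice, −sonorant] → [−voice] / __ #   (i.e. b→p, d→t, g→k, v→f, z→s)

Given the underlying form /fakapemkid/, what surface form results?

Rule 1 (regressive voicing assimilation): no segment meets the environment; /fakapemkid/ is unchanged.
Rule 2 (post-nasal voicing): /k/ is a voiceless stop immediately after the nasal /m/, so it voices to [g]. /fakapemkid/ → fakapemgid.
Rule 3 (intervocalic voicing): /k/ is a voiceless stop between vowels /a/ and /a/, so it voices to [g]. /p/ is a voiceless stop between vowels /a/ and /e/, so it voices to [b]. /fakapemgid/ → fagabemgid.
Rule 4 (final devoicing): /d/ is a voiced obstruent in word-final position, so it devoices to [t]. /fagabemgid/ → fagabemgit.

fagabemgit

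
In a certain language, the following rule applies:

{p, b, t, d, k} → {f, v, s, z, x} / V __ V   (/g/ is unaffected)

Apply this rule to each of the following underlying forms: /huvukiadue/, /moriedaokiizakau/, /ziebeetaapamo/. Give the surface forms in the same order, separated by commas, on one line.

/huvukiadue/: /k/ is a stop between vowels /u/ and /i/, so it spirantizes to the fricative [x]. /d/ is a stop between vowels /a/ and /u/, so it spirantizes to the fricative [z]. → [huvuxiazue].
/moriedaokiizakau/: /d/ is a stop between vowels /e/ and /a/, so it spirantizes to the fricative [z]. /k/ is a stop between vowels /o/ and /i/, so it spirantizes to the fricative [x]. /k/ is a stop between vowels /a/ and /a/, so it spirantizes to the fricative [x]. → [moriezaoxiizaxau].
/ziebeetaapamo/: /b/ is a stop between vowels /e/ and /e/, so it spirantizes to the fricative [v]. /t/ is a stop between vowels /e/ and /a/, so it spirantizes to the fricative [s]. /p/ is a stop between vowels /a/ and /a/, so it spirantizes to the fricative [f]. → [zieveesaafamo].

huvuxiazue, moriezaoxiizaxau, zieveesaafamo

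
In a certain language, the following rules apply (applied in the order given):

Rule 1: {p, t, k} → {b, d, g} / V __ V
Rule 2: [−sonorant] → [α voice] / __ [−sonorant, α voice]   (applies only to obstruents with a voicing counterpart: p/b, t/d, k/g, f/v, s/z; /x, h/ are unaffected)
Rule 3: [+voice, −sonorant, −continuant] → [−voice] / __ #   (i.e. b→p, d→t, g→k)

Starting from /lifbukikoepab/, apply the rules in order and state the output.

livbugigoebap

Rule 1 (intervocalic voicing): /k/ is a voiceless stop between vowels /u/ and /i/, so it voices to [g]. /k/ is a voiceless stop between vowels /i/ and /o/, so it voices to [g]. /p/ is a voiceless stop between vowels /e/ and /a/, so it voices to [b]. /lifbukikoepab/ → lifbugigoebab.
Rule 2 (regressive voicing assimilation): /f/ precedes the voiced obstruent /b/, so it voices to [v] by assimilation. /lifbugigoebab/ → livbugigoebab.
Rule 3 (final devoicing): /b/ is a voiced stop in word-final position, so it devoices to [p]. /livbugigoebab/ → livbugigoebap.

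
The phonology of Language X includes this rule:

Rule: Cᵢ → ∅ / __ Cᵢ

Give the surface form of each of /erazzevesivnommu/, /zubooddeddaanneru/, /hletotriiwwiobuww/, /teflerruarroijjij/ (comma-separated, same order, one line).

/erazzevesivnommu/: /zz/ is a geminate; the first /z/ deletes. /mm/ is a geminate; the first /m/ deletes. → [erazevesivnomu].
/zubooddeddaanneru/: /dd/ is a geminate; the first /d/ deletes. /dd/ is a geminate; the first /d/ deletes. /nn/ is a geminate; the first /n/ deletes. → [zuboodedaaneru].
/hletotriiwwiobuww/: /ww/ is a geminate; the first /w/ deletes. /ww/ is a geminate; the first /w/ deletes. → [hletotriiwiobuw].
/teflerruarroijjij/: /rr/ is a geminate; the first /r/ deletes. /rr/ is a geminate; the first /r/ deletes. /jj/ is a geminate; the first /j/ deletes. → [tefleruaroijij].

erazevesivnomu, zuboodedaaneru, hletotriiwiobuw, tefleruaroijij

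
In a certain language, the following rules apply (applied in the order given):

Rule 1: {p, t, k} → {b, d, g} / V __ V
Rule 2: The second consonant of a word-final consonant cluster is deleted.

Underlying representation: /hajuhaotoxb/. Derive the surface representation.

hajuhaodox

Rule 1 (intervocalic voicing): /t/ is a voiceless stop between vowels /o/ and /o/, so it voices to [d]. /hajuhaotoxb/ → hajuhaodoxb.
Rule 2 (final cluster simplification): /b/ is the second consonant of a word-final cluster /xb/, so it deletes. /hajuhaodoxb/ → hajuhaodox.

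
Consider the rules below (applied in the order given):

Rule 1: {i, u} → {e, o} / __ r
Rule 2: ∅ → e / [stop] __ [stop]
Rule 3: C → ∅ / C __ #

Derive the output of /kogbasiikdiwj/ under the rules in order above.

kogebasiikediw

Rule 1 (pre-rhotic lowering): no segment meets the environment; /kogbasiikdiwj/ is unchanged.
Rule 2 (stop-cluster e-epenthesis): /g/ and /b/ form a stop–stop cluster, so [e] is inserted between them. /k/ and /d/ form a stop–stop cluster, so [e] is inserted between them. /kogbasiikdiwj/ → kogebasiikediwj.
Rule 3 (final cluster simplification): /j/ is the second consonant of a word-final cluster /wj/, so it deletes. /kogebasiikediwj/ → kogebasiikediw.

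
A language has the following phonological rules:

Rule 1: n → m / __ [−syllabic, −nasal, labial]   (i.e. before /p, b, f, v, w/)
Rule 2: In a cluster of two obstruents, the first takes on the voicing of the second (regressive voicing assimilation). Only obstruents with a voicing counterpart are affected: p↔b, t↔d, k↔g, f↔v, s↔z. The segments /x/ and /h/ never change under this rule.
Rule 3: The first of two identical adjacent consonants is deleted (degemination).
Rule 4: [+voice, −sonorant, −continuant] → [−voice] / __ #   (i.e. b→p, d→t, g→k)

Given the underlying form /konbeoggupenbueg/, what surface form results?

Rule 1 (nasal place assimilation): /n/ precedes the labial consonant /b/, so it assimilates in place to [m]. /n/ precedes the labial consonant /b/, so it assimilates in place to [m]. /konbeoggupenbueg/ → kombeoggupembueg.
Rule 2 (regressive voicing assimilation): no segment meets the environment; /kombeoggupembueg/ is unchanged.
Rule 3 (degemination): /gg/ is a geminate; the first /g/ deletes. /kombeoggupembueg/ → kombeogupembueg.
Rule 4 (final devoicing): /g/ is a voiced stop in word-final position, so it devoices to [k]. /kombeogupembueg/ → kombeogupembuek.

kombeogupembuek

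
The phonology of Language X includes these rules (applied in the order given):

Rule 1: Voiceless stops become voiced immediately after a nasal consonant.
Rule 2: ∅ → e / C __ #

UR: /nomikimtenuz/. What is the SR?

nomikimdenuze

Rule 1 (post-nasal voicing): /t/ is a voiceless stop immediately after the nasal /m/, so it voices to [d]. /nomikimtenuz/ → nomikimdenuz.
Rule 2 (final e-epenthesis): the form ends in the consonant /z/, so [e] is inserted word-finally. /nomikimdenuz/ → nomikimdenuze.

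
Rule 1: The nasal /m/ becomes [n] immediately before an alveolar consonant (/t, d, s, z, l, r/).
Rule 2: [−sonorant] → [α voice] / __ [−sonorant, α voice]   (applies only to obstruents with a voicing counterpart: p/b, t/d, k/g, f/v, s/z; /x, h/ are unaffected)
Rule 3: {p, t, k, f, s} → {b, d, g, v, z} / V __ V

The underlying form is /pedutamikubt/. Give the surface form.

Rule 1 (nasal place assimilation): no segment meets the environment; /pedutamikubt/ is unchanged.
Rule 2 (regressive voicing assimilation): /b/ precedes the voiceless obstruent /t/, so it devoices to [p] by assimilation. /pedutamikubt/ → pedutamikupt.
Rule 3 (intervocalic voicing): /t/ is a voiceless obstruent between vowels /u/ and /a/, so it voices to [d]. /k/ is a voiceless obstruent between vowels /i/ and /u/, so it voices to [g]. /pedutamikupt/ → pedudamigupt.

pedudamigupt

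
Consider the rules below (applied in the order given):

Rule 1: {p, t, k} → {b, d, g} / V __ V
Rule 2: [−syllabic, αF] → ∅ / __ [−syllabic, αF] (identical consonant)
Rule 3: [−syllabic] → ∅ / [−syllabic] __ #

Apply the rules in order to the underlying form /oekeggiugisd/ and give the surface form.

oegegiugis

Rule 1 (intervocalic voicing): /k/ is a voiceless stop between vowels /e/ and /e/, so it voices to [g]. /oekeggiugisd/ → oegeggiugisd.
Rule 2 (degemination): /gg/ is a geminate; the first /g/ deletes. /oegeggiugisd/ → oegegiugisd.
Rule 3 (final cluster simplification): /d/ is the second consonant of a word-final cluster /sd/, so it deletes. /oegegiugisd/ → oegegiugis.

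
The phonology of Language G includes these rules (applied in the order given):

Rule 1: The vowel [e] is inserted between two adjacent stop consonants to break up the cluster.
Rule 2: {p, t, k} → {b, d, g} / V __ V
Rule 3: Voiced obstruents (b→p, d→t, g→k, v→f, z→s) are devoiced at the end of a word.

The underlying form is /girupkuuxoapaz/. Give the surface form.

Rule 1 (stop-cluster e-epenthesis): /p/ and /k/ form a stop–stop cluster, so [e] is inserted between them. /girupkuuxoapaz/ → girupekuuxoapaz.
Rule 2 (intervocalic voicing): /p/ is a voiceless stop between vowels /u/ and /e/, so it voices to [b]. /k/ is a voiceless stop between vowels /e/ and /u/, so it voices to [g]. /p/ is a voiceless stop between vowels /a/ and /a/, so it voices to [b]. /girupekuuxoapaz/ → girubeguuxoabaz.
Rule 3 (final devoicing): /z/ is a voiced obstruent in word-final position, so it devoices to [s]. /girubeguuxoabaz/ → girubeguuxoabas.

girubeguuxoabas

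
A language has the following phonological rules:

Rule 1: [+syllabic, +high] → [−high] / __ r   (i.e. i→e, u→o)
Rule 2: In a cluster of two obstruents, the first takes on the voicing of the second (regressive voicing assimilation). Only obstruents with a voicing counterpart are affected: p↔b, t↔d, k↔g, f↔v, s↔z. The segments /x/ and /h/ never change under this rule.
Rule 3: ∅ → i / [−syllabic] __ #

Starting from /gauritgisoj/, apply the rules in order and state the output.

Rule 1 (pre-rhotic lowering): /u/ is a high vowel immediately before /r/, so it lowers to [o]. /gauritgisoj/ → gaoritgisoj.
Rule 2 (regressive voicing assimilation): /t/ precedes the voiced obstruent /g/, so it voices to [d] by assimilation. /gaoritgisoj/ → gaoridgisoj.
Rule 3 (final i-epenthesis): the form ends in the consonant /j/, so [i] is inserted word-finally. /gaoridgisoj/ → gaoridgisoji.

gaoridgisoji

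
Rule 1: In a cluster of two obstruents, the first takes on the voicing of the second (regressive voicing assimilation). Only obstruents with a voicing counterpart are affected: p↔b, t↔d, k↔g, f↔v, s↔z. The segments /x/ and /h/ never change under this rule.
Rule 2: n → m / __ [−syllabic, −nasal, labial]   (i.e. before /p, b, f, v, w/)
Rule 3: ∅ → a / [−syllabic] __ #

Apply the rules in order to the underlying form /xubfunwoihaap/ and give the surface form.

Rule 1 (regressive voicing assimilation): /b/ precedes the voiceless obstruent /f/, so it devoices to [p] by assimilation. /xubfunwoihaap/ → xupfunwoihaap.
Rule 2 (nasal place assimilation): /n/ precedes the labial consonant /w/, so it assimilates in place to [m]. /xupfunwoihaap/ → xupfumwoihaap.
Rule 3 (final a-epenthesis): the form ends in the consonant /p/, so [a] is inserted word-finally. /xupfumwoihaap/ → xupfumwoihaapa.

xupfumwoihaapa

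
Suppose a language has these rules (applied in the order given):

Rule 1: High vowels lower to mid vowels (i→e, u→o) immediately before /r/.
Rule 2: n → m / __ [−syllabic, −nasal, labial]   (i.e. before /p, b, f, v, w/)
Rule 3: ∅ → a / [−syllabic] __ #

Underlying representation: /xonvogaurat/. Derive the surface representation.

xomvogaorata

Rule 1 (pre-rhotic lowering): /u/ is a high vowel immediately before /r/, so it lowers to [o]. /xonvogaurat/ → xonvogaorat.
Rule 2 (nasal place assimilation): /n/ precedes the labial consonant /v/, so it assimilates in place to [m]. /xonvogaorat/ → xomvogaorat.
Rule 3 (final a-epenthesis): the form ends in the consonant /t/, so [a] is inserted word-finally. /xomvogaorat/ → xomvogaorata.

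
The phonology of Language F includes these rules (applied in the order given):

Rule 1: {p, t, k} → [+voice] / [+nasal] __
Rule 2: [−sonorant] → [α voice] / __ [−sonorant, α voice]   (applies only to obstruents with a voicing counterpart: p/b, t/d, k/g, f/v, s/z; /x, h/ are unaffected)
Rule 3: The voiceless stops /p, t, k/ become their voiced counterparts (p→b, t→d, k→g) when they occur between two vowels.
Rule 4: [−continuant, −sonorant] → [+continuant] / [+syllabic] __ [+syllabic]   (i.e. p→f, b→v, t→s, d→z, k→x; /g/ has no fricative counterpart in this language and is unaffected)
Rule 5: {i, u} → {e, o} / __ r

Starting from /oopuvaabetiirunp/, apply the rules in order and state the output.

oovuvaavezierunb

Rule 1 (post-nasal voicing): /p/ is a voiceless stop immediately after the nasal /n/, so it voices to [b]. /oopuvaabetiirunp/ → oopuvaabetiirunb.
Rule 2 (regressive voicing assimilation): no segment meets the environment; /oopuvaabetiirunb/ is unchanged.
Rule 3 (intervocalic voicing): /p/ is a voiceless stop between vowels /o/ and /u/, so it voices to [b]. /t/ is a voiceless stop between vowels /e/ and /i/, so it voices to [d]. /oopuvaabetiirunb/ → oobuvaabediirunb.
Rule 4 (intervocalic spirantization): /b/ is a stop between vowels /o/ and /u/, so it spirantizes to the fricative [v]. /b/ is a stop between vowels /a/ and /e/, so it spirantizes to the fricative [v]. /d/ is a stop between vowels /e/ and /i/, so it spirantizes to the fricative [z]. /oobuvaabediirunb/ → oovuvaaveziirunb.
Rule 5 (pre-rhotic lowering): /i/ is a high vowel immediately before /r/, so it lowers to [e]. /oovuvaaveziirunb/ → oovuvaavezierunb.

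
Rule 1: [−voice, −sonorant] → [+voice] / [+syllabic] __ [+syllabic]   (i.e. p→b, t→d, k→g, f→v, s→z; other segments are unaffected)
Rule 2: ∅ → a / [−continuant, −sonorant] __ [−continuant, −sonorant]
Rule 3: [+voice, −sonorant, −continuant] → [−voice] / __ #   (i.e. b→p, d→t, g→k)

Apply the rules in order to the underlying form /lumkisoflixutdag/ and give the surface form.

lumkizoflixutadak

Rule 1 (intervocalic voicing): /s/ is a voiceless obstruent between vowels /i/ and /o/, so it voices to [z]. /lumkisoflixutdag/ → lumkizoflixutdag.
Rule 2 (stop-cluster a-epenthesis): /t/ and /d/ form a stop–stop cluster, so [a] is inserted between them. /lumkizoflixutdag/ → lumkizoflixutadag.
Rule 3 (final devoicing): /g/ is a voiced stop in word-final position, so it devoices to [k]. /lumkizoflixutadag/ → lumkizoflixutadak.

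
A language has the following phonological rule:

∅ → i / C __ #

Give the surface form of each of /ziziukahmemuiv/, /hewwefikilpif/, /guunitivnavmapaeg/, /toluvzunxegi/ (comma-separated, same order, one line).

ziziukahmemuivi, hewwefikilpifi, guunitivnavmapaegi, toluvzunxegi

/ziziukahmemuiv/: the form ends in the consonant /v/, so [i] is inserted word-finally. → [ziziukahmemuivi].
/hewwefikilpif/: the form ends in the consonant /f/, so [i] is inserted word-finally. → [hewwefikilpifi].
/guunitivnavmapaeg/: the form ends in the consonant /g/, so [i] is inserted word-finally. → [guunitivnavmapaegi].
/toluvzunxegi/: the rule's environment is not met; surfaces unchanged as [toluvzunxegi].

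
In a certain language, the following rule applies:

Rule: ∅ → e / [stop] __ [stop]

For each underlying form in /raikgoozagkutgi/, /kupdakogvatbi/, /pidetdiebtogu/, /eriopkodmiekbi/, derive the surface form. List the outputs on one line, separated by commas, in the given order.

/raikgoozagkutgi/: /k/ and /g/ form a stop–stop cluster, so [e] is inserted between them. /g/ and /k/ form a stop–stop cluster, so [e] is inserted between them. /t/ and /g/ form a stop–stop cluster, so [e] is inserted between them. → [raikegoozagekutegi].
/kupdakogvatbi/: /p/ and /d/ form a stop–stop cluster, so [e] is inserted between them. /t/ and /b/ form a stop–stop cluster, so [e] is inserted between them. → [kupedakogvatebi].
/pidetdiebtogu/: /t/ and /d/ form a stop–stop cluster, so [e] is inserted between them. /b/ and /t/ form a stop–stop cluster, so [e] is inserted between them. → [pidetediebetogu].
/eriopkodmiekbi/: /p/ and /k/ form a stop–stop cluster, so [e] is inserted between them. /k/ and /b/ form a stop–stop cluster, so [e] is inserted between them. → [eriopekodmiekebi].

raikegoozagekutegi, kupedakogvatebi, pidetediebetogu, eriopekodmiekebi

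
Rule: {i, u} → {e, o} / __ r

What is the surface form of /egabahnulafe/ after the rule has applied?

egabahnulafe

No segment of /egabahnulafe/ meets the structural description of the rule, so the form surfaces unchanged.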